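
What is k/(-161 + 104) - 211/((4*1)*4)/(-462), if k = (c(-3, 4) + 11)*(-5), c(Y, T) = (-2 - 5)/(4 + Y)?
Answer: 17763/46816 ≈ 0.37942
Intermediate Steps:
c(Y, T) = -7/(4 + Y)
k = -20 (k = (-7/(4 - 3) + 11)*(-5) = (-7/1 + 11)*(-5) = (-7*1 + 11)*(-5) = (-7 + 11)*(-5) = 4*(-5) = -20)
k/(-161 + 104) - 211/((4*1)*4)/(-462) = -20/(-161 + 104) - 211/((4*1)*4)/(-462) = -20/(-57) - 211/(4*4)*(-1/462) = -20*(-1/57) - 211/16*(-1/462) = 20/57 - 211*1/16*(-1/462) = 20/57 - 211/16*(-1/462) = 20/57 + 211/7392 = 17763/46816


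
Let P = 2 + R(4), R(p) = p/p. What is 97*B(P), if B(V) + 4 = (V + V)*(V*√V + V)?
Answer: 1358 + 1746*√3 ≈ 4382.2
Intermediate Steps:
R(p) = 1
P = 3 (P = 2 + 1 = 3)
B(V) = -4 + 2*V*(V + V^(3/2)) (B(V) = -4 + (V + V)*(V*√V + V) = -4 + (2*V)*(V^(3/2) + V) = -4 + (2*V)*(V + V^(3/2)) = -4 + 2*V*(V + V^(3/2)))
97*B(P) = 97*(-4 + 2*3² + 2*3^(5/2)) = 97*(-4 + 2*9 + 2*(9*√3)) = 97*(-4 + 18 + 18*√3) = 97*(14 + 18*√3) = 1358 + 1746*√3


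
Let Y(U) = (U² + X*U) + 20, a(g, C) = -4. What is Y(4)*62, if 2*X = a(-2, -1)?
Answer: 1736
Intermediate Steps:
X = -2 (X = (½)*(-4) = -2)
Y(U) = 20 + U² - 2*U (Y(U) = (U² - 2*U) + 20 = 20 + U² - 2*U)
Y(4)*62 = (20 + 4² - 2*4)*62 = (20 + 16 - 8)*62 = 28*62 = 1736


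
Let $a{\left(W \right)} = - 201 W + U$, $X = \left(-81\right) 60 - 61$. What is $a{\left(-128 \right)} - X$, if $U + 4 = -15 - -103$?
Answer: $30733$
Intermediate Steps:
$U = 84$ ($U = -4 - -88 = -4 + \left(-15 + 103\right) = -4 + 88 = 84$)
$X = -4921$ ($X = -4860 - 61 = -4921$)
$a{\left(W \right)} = 84 - 201 W$ ($a{\left(W \right)} = - 201 W + 84 = 84 - 201 W$)
$a{\left(-128 \right)} - X = \left(84 - -25728\right) - -4921 = \left(84 + 25728\right) + 4921 = 25812 + 4921 = 30733$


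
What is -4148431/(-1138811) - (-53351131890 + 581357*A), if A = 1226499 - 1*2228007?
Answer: 723810982455693937/1138811 ≈ 6.3558e+11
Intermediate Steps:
A = -1001508 (A = 1226499 - 2228007 = -1001508)
-4148431/(-1138811) - (-53351131890 + 581357*A) = -4148431/(-1138811) - 581357/(1/(-1001508 + (-311 + 26)*322)) = -4148431*(-1/1138811) - 581357/(1/(-1001508 - 285*322)) = 4148431/1138811 - 581357/(1/(-1001508 - 91770)) = 4148431/1138811 - 581357/(1/(-1093278)) = 4148431/1138811 - 581357/(-1/1093278) = 4148431/1138811 - 581357*(-1093278) = 4148431/1138811 + 635584818246 = 723810982455693937/1138811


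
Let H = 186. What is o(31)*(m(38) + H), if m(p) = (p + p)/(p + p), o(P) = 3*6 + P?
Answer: 9163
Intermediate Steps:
o(P) = 18 + P
m(p) = 1 (m(p) = (2*p)/((2*p)) = (2*p)*(1/(2*p)) = 1)
o(31)*(m(38) + H) = (18 + 31)*(1 + 186) = 49*187 = 9163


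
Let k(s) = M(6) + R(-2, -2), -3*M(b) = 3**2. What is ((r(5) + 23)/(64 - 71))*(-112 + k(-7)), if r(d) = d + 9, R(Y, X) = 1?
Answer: 4218/7 ≈ 602.57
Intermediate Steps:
r(d) = 9 + d
M(b) = -3 (M(b) = -1/3*3**2 = -1/3*9 = -3)
k(s) = -2 (k(s) = -3 + 1 = -2)
((r(5) + 23)/(64 - 71))*(-112 + k(-7)) = (((9 + 5) + 23)/(64 - 71))*(-112 - 2) = ((14 + 23)/(-7))*(-114) = (37*(-1/7))*(-114) = -37/7*(-114) = 4218/7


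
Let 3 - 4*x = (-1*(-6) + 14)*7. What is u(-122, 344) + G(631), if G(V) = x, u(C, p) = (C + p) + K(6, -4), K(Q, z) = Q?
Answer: 775/4 ≈ 193.75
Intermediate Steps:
u(C, p) = 6 + C + p (u(C, p) = (C + p) + 6 = 6 + C + p)
x = -137/4 (x = ¾ - (-1*(-6) + 14)*7/4 = ¾ - (6 + 14)*7/4 = ¾ - 5*7 = ¾ - ¼*140 = ¾ - 35 = -137/4 ≈ -34.250)
G(V) = -137/4
u(-122, 344) + G(631) = (6 - 122 + 344) - 137/4 = 228 - 137/4 = 775/4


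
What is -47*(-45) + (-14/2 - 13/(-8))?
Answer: 16877/8 ≈ 2109.6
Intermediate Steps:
-47*(-45) + (-14/2 - 13/(-8)) = 2115 + (-14*½ - 13*(-⅛)) = 2115 + (-7 + 13/8) = 2115 - 43/8 = 16877/8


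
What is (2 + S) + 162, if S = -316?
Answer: -152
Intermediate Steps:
(2 + S) + 162 = (2 - 316) + 162 = -314 + 162 = -152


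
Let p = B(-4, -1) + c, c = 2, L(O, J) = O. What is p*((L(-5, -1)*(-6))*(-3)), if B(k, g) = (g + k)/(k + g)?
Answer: -270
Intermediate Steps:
B(k, g) = 1 (B(k, g) = (g + k)/(g + k) = 1)
p = 3 (p = 1 + 2 = 3)
p*((L(-5, -1)*(-6))*(-3)) = 3*(-5*(-6)*(-3)) = 3*(30*(-3)) = 3*(-90) = -270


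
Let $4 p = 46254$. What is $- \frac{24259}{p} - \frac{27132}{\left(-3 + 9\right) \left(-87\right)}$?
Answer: $\frac{33453076}{670683} \approx 49.879$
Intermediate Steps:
$p = \frac{23127}{2}$ ($p = \frac{1}{4} \cdot 46254 = \frac{23127}{2} \approx 11564.0$)
$- \frac{24259}{p} - \frac{27132}{\left(-3 + 9\right) \left(-87\right)} = - \frac{24259}{\frac{23127}{2}} - \frac{27132}{\left(-3 + 9\right) \left(-87\right)} = \left(-24259\right) \frac{2}{23127} - \frac{27132}{6 \left(-87\right)} = - \frac{48518}{23127} - \frac{27132}{-522} = - \frac{48518}{23127} - - \frac{4522}{87} = - \frac{48518}{23127} + \frac{4522}{87} = \frac{33453076}{670683}$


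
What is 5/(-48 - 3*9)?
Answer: -1/15 ≈ -0.066667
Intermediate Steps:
5/(-48 - 3*9) = 5/(-48 - 27) = 5/(-75) = 5*(-1/75) = -1/15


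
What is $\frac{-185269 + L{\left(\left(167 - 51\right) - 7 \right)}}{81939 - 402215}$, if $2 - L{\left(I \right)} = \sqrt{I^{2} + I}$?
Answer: $\frac{185267}{320276} + \frac{\sqrt{11990}}{320276} \approx 0.5788$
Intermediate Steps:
$L{\left(I \right)} = 2 - \sqrt{I + I^{2}}$ ($L{\left(I \right)} = 2 - \sqrt{I^{2} + I} = 2 - \sqrt{I + I^{2}}$)
$\frac{-185269 + L{\left(\left(167 - 51\right) - 7 \right)}}{81939 - 402215} = \frac{-185269 + \left(2 - \sqrt{\left(\left(167 - 51\right) - 7\right) \left(1 + \left(\left(167 - 51\right) - 7\right)\right)}\right)}{81939 - 402215} = \frac{-185269 + \left(2 - \sqrt{\left(116 - 7\right) \left(1 + \left(116 - 7\right)\right)}\right)}{-320276} = \left(-185269 + \left(2 - \sqrt{109 \left(1 + 109\right)}\right)\right) \left(- \frac{1}{320276}\right) = \left(-185269 + \left(2 - \sqrt{109 \cdot 110}\right)\right) \left(- \frac{1}{320276}\right) = \left(-185269 + \left(2 - \sqrt{11990}\right)\right) \left(- \frac{1}{320276}\right) = \left(-185267 - \sqrt{11990}\right) \left(- \frac{1}{320276}\right) = \frac{185267}{320276} + \frac{\sqrt{11990}}{320276}$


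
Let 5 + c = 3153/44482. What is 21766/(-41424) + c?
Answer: -2512674295/460655592 ≈ -5.4546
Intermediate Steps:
c = -219257/44482 (c = -5 + 3153/44482 = -219257/44482 ≈ -4.9291)
21766/(-41424) + c = 21766/(-41424) - 219257/44482 = 21766*(-1/41424) - 219257/44482 = -10883/20712 - 219257/44482 = -2512674295/460655592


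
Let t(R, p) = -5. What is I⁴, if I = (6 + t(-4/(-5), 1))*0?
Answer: 0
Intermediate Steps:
I = 0 (I = (6 - 5)*0 = 1*0 = 0)
I⁴ = 0⁴ = 0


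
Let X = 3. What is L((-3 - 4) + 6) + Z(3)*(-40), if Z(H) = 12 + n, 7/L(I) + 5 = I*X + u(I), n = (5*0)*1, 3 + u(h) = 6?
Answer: -2407/5 ≈ -481.40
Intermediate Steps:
u(h) = 3 (u(h) = -3 + 6 = 3)
n = 0 (n = 0*1 = 0)
L(I) = 7/(-2 + 3*I) (L(I) = 7/(-5 + (I*3 + 3)) = 7/(-5 + (3*I + 3)) = 7/(-5 + (3 + 3*I)) = 7/(-2 + 3*I))
Z(H) = 12 (Z(H) = 12 + 0 = 12)
L((-3 - 4) + 6) + Z(3)*(-40) = 7/(-2 + 3*((-3 - 4) + 6)) + 12*(-40) = 7/(-2 + 3*(-7 + 6)) - 480 = 7/(-2 + 3*(-1)) - 480 = 7/(-2 - 3) - 480 = 7/(-5) - 480 = 7*(-⅕) - 480 = -7/5 - 480 = -2407/5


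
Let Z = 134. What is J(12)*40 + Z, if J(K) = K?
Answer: 614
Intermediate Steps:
J(12)*40 + Z = 12*40 + 134 = 480 + 134 = 614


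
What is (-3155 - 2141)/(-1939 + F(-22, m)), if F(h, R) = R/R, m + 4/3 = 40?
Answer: 2648/969 ≈ 2.7327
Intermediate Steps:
m = 116/3 (m = -4/3 + 40 = 116/3 ≈ 38.667)
F(h, R) = 1
(-3155 - 2141)/(-1939 + F(-22, m)) = (-3155 - 2141)/(-1939 + 1) = -5296/(-1938) = -5296*(-1/1938) = 2648/969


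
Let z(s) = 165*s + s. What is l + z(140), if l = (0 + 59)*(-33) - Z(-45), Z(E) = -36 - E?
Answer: 21284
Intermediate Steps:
z(s) = 166*s
l = -1956 (l = (0 + 59)*(-33) - (-36 - 1*(-45)) = 59*(-33) - (-36 + 45) = -1947 - 1*9 = -1947 - 9 = -1956)
l + z(140) = -1956 + 166*140 = -1956 + 23240 = 21284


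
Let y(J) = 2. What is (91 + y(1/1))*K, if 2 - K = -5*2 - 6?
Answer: 1674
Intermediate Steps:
K = 18 (K = 2 - (-5*2 - 6) = 2 - (-10 - 6) = 2 - 1*(-16) = 2 + 16 = 18)
(91 + y(1/1))*K = (91 + 2)*18 = 93*18 = 1674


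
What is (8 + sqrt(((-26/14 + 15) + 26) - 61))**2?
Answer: 295/7 + 48*I*sqrt(119)/7 ≈ 42.143 + 74.803*I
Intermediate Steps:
(8 + sqrt(((-26/14 + 15) + 26) - 61))**2 = (8 + sqrt(((-26*1/14 + 15) + 26) - 61))**2 = (8 + sqrt(((-13/7 + 15) + 26) - 61))**2 = (8 + sqrt((92/7 + 26) - 61))**2 = (8 + sqrt(274/7 - 61))**2 = (8 + sqrt(-153/7))**2 = (8 + 3*I*sqrt(119)/7)**2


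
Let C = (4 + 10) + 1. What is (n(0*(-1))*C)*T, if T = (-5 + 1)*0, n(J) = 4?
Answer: 0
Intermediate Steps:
T = 0 (T = -4*0 = 0)
C = 15 (C = 14 + 1 = 15)
(n(0*(-1))*C)*T = (4*15)*0 = 60*0 = 0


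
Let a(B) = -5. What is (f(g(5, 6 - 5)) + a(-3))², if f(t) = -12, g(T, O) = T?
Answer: 289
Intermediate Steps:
(f(g(5, 6 - 5)) + a(-3))² = (-12 - 5)² = (-17)² = 289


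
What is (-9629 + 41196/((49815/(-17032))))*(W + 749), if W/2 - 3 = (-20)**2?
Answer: -122463393359/3321 ≈ -3.6875e+7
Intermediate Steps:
W = 806 (W = 6 + 2*(-20)**2 = 6 + 2*400 = 6 + 800 = 806)
(-9629 + 41196/((49815/(-17032))))*(W + 749) = (-9629 + 41196/((49815/(-17032))))*(806 + 749) = (-9629 + 41196/((49815*(-1/17032))))*1555 = (-9629 + 41196/(-49815/17032))*1555 = (-9629 + 41196*(-17032/49815))*1555 = (-9629 - 233883424/16605)*1555 = -393772969/16605*1555 = -122463393359/3321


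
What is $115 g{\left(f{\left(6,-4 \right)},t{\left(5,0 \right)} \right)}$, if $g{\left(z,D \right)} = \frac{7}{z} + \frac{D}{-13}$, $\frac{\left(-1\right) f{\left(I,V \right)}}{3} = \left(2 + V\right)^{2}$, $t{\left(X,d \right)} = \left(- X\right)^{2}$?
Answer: $- \frac{44965}{156} \approx -288.24$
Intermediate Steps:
$t{\left(X,d \right)} = X^{2}$
$f{\left(I,V \right)} = - 3 \left(2 + V\right)^{2}$
$g{\left(z,D \right)} = \frac{7}{z} - \frac{D}{13}$ ($g{\left(z,D \right)} = \frac{7}{z} + D \left(- \frac{1}{13}\right) = \frac{7}{z} - \frac{D}{13}$)
$115 g{\left(f{\left(6,-4 \right)},t{\left(5,0 \right)} \right)} = 115 \left(\frac{7}{\left(-3\right) \left(2 - 4\right)^{2}} - \frac{5^{2}}{13}\right) = 115 \left(\frac{7}{\left(-3\right) \left(-2\right)^{2}} - \frac{25}{13}\right) = 115 \left(\frac{7}{\left(-3\right) 4} - \frac{25}{13}\right) = 115 \left(\frac{7}{-12} - \frac{25}{13}\right) = 115 \left(7 \left(- \frac{1}{12}\right) - \frac{25}{13}\right) = 115 \left(- \frac{7}{12} - \frac{25}{13}\right) = 115 \left(- \frac{391}{156}\right) = - \frac{44965}{156}$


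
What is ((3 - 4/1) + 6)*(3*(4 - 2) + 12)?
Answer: 90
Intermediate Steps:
((3 - 4/1) + 6)*(3*(4 - 2) + 12) = ((3 - 4*1) + 6)*(3*2 + 12) = ((3 - 4) + 6)*(6 + 12) = (-1 + 6)*18 = 5*18 = 90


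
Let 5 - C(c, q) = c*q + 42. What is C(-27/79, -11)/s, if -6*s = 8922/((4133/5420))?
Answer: 665413/31835183 ≈ 0.020902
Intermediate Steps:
C(c, q) = -37 - c*q (C(c, q) = 5 - (c*q + 42) = 5 - (42 + c*q) = 5 + (-42 - c*q) = -37 - c*q)
s = -8059540/4133 (s = -1487/(4133/5420) = -1487/(4133*(1/5420)) = -1487/4133/5420 = -1487*5420/4133 = -⅙*48357240/4133 = -8059540/4133 ≈ -1950.0)
C(-27/79, -11)/s = (-37 - 1*(-27/79)*(-11))/(-8059540/4133) = (-37 - 1*(-27*1/79)*(-11))*(-4133/8059540) = (-37 - 1*(-27/79)*(-11))*(-4133/8059540) = (-37 - 297/79)*(-4133/8059540) = -3220/79*(-4133/8059540) = 665413/31835183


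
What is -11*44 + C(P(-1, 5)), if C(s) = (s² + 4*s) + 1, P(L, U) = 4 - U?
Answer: -486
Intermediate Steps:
C(s) = 1 + s² + 4*s
-11*44 + C(P(-1, 5)) = -11*44 + (1 + (4 - 1*5)² + 4*(4 - 1*5)) = -484 + (1 + (4 - 5)² + 4*(4 - 5)) = -484 + (1 + (-1)² + 4*(-1)) = -484 + (1 + 1 - 4) = -484 - 2 = -486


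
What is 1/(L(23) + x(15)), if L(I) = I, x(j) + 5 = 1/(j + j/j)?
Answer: 16/289 ≈ 0.055363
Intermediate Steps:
x(j) = -5 + 1/(1 + j) (x(j) = -5 + 1/(j + j/j) = -5 + 1/(j + 1) = -5 + 1/(1 + j))
1/(L(23) + x(15)) = 1/(23 + (-4 - 5*15)/(1 + 15)) = 1/(23 + (-4 - 75)/16) = 1/(23 + (1/16)*(-79)) = 1/(23 - 79/16) = 1/(289/16) = 16/289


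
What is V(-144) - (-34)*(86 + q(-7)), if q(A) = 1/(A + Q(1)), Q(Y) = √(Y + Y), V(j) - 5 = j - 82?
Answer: 126803/47 - 34*√2/47 ≈ 2696.9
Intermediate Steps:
V(j) = -77 + j (V(j) = 5 + (j - 82) = 5 + (-82 + j) = -77 + j)
Q(Y) = √2*√Y (Q(Y) = √(2*Y) = √2*√Y)
q(A) = 1/(A + √2) (q(A) = 1/(A + √2*√1) = 1/(A + √2*1) = 1/(A + √2))
V(-144) - (-34)*(86 + q(-7)) = (-77 - 144) - (-34)*(86 + 1/(-7 + √2)) = -221 - (-2924 - 34/(-7 + √2)) = -221 + (2924 + 34/(-7 + √2)) = 2703 + 34/(-7 + √2)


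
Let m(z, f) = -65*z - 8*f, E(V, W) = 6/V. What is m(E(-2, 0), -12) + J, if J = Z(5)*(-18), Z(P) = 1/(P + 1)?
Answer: 288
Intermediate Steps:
Z(P) = 1/(1 + P)
J = -3 (J = -18/(1 + 5) = -18/6 = (⅙)*(-18) = -3)
m(E(-2, 0), -12) + J = (-390/(-2) - 8*(-12)) - 3 = (-390*(-1)/2 + 96) - 3 = (-65*(-3) + 96) - 3 = (195 + 96) - 3 = 291 - 3 = 288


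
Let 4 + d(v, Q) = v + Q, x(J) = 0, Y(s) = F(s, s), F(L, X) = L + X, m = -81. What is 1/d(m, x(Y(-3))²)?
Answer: -1/85 ≈ -0.011765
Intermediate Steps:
Y(s) = 2*s (Y(s) = s + s = 2*s)
d(v, Q) = -4 + Q + v (d(v, Q) = -4 + (v + Q) = -4 + (Q + v) = -4 + Q + v)
1/d(m, x(Y(-3))²) = 1/(-4 + 0² - 81) = 1/(-4 + 0 - 81) = 1/(-85) = -1/85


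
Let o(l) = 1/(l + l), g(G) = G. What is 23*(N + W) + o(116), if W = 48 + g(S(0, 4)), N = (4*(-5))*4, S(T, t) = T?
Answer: -170751/232 ≈ -736.00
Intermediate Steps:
N = -80 (N = -20*4 = -80)
o(l) = 1/(2*l)
W = 48 (W = 48 + 0 = 48)
23*(N + W) + o(116) = 23*(-80 + 48) + (½)/116 = 23*(-32) + (½)*(1/116) = -736 + 1/232 = -170751/232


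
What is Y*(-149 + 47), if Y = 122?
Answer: -12444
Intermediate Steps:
Y*(-149 + 47) = 122*(-149 + 47) = 122*(-102) = -12444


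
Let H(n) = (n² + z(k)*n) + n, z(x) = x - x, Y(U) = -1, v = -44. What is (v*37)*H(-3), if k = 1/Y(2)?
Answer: -9768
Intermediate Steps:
k = -1 (k = 1/(-1) = 1*(-1) = -1)
z(x) = 0
H(n) = n + n² (H(n) = (n² + 0*n) + n = (n² + 0) + n = n² + n = n + n²)
(v*37)*H(-3) = (-44*37)*(-3*(1 - 3)) = -(-4884)*(-2) = -1628*6 = -9768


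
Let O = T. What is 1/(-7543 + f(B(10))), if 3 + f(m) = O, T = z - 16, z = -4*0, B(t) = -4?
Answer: -1/7562 ≈ -0.00013224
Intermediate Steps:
z = 0
T = -16 (T = 0 - 16 = -16)
O = -16
f(m) = -19 (f(m) = -3 - 16 = -19)
1/(-7543 + f(B(10))) = 1/(-7543 - 19) = 1/(-7562) = -1/7562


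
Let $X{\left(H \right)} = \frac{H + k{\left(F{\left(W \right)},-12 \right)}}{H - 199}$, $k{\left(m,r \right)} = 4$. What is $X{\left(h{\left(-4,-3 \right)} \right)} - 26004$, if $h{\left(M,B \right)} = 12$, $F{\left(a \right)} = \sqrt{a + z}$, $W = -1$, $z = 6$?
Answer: $- \frac{4862764}{187} \approx -26004.0$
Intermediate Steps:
$F{\left(a \right)} = \sqrt{6 + a}$ ($F{\left(a \right)} = \sqrt{a + 6} = \sqrt{6 + a}$)
$X{\left(H \right)} = \frac{4 + H}{-199 + H}$ ($X{\left(H \right)} = \frac{H + 4}{H - 199} = \frac{4 + H}{-199 + H}$)
$X{\left(h{\left(-4,-3 \right)} \right)} - 26004 = \frac{4 + 12}{-199 + 12} - 26004 = \frac{1}{-187} \cdot 16 - 26004 = \left(- \frac{1}{187}\right) 16 - 26004 = - \frac{16}{187} - 26004 = - \frac{4862764}{187}$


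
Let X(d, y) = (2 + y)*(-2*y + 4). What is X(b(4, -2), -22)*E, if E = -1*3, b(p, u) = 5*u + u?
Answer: 2880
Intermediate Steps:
b(p, u) = 6*u
X(d, y) = (2 + y)*(4 - 2*y)
E = -3
X(b(4, -2), -22)*E = (8 - 2*(-22)²)*(-3) = (8 - 2*484)*(-3) = (8 - 968)*(-3) = -960*(-3) = 2880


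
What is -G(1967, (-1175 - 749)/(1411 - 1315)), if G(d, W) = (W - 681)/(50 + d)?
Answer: 16825/48408 ≈ 0.34757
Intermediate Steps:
G(d, W) = (-681 + W)/(50 + d)
-G(1967, (-1175 - 749)/(1411 - 1315)) = -(-681 + (-1175 - 749)/(1411 - 1315))/(50 + 1967) = -(-681 - 1924/96)/2017 = -(-681 - 1924*1/96)/2017 = -(-681 - 481/24)/2017 = -(-16825)/(2017*24) = -1*(-16825/48408) = 16825/48408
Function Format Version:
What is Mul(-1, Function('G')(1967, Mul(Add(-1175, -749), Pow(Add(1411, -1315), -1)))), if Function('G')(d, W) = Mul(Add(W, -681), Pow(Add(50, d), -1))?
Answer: Rational(16825, 48408) ≈ 0.34757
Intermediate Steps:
Function('G')(d, W) = Mul(Pow(Add(50, d), -1), Add(-681, W)) (Function('G')(d, W) = Mul(Add(-681, W), Pow(Add(50, d), -1)) = Mul(Pow(Add(50, d), -1), Add(-681, W)))
Mul(-1, Function('G')(1967, Mul(Add(-1175, -749), Pow(Add(1411, -1315), -1)))) = Mul(-1, Mul(Pow(Add(50, 1967), -1), Add(-681, Mul(Add(-1175, -749), Pow(Add(1411, -1315), -1))))) = Mul(-1, Mul(Pow(2017, -1), Add(-681, Mul(-1924, Pow(96, -1))))) = Mul(-1, Mul(Rational(1, 2017), Add(-681, Mul(-1924, Rational(1, 96))))) = Mul(-1, Mul(Rational(1, 2017), Add(-681, Rational(-481, 24)))) = Mul(-1, Mul(Rational(1, 2017), Rational(-16825, 24))) = Mul(-1, Rational(-16825, 48408)) = Rational(16825, 48408)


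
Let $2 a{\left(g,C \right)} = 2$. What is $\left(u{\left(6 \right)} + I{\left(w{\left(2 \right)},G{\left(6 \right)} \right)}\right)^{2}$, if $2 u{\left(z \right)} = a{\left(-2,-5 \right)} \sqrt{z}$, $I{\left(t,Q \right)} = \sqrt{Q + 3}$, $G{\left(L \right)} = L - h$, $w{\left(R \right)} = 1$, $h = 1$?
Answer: $\frac{19}{2} + 4 \sqrt{3} \approx 16.428$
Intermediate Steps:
$a{\left(g,C \right)} = 1$ ($a{\left(g,C \right)} = \frac{1}{2} \cdot 2 = 1$)
$G{\left(L \right)} = -1 + L$ ($G{\left(L \right)} = L - 1 = -1 + L$)
$I{\left(t,Q \right)} = \sqrt{3 + Q}$
$u{\left(z \right)} = \frac{\sqrt{z}}{2}$ ($u{\left(z \right)} = \frac{1 \sqrt{z}}{2} = \frac{\sqrt{z}}{2}$)
$\left(u{\left(6 \right)} + I{\left(w{\left(2 \right)},G{\left(6 \right)} \right)}\right)^{2} = \left(\frac{\sqrt{6}}{2} + \sqrt{3 + \left(-1 + 6\right)}\right)^{2} = \left(\frac{\sqrt{6}}{2} + \sqrt{3 + 5}\right)^{2} = \left(\frac{\sqrt{6}}{2} + \sqrt{8}\right)^{2} = \left(\frac{\sqrt{6}}{2} + 2 \sqrt{2}\right)^{2}$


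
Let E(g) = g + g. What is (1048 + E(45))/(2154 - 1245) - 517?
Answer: -468815/909 ≈ -515.75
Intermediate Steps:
E(g) = 2*g
(1048 + E(45))/(2154 - 1245) - 517 = (1048 + 2*45)/(2154 - 1245) - 517 = (1048 + 90)/909 - 517 = 1138*(1/909) - 517 = 1138/909 - 517 = -468815/909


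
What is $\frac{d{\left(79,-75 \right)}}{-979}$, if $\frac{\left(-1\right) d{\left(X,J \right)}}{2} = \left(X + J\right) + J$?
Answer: $- \frac{142}{979} \approx -0.14505$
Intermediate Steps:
$d{\left(X,J \right)} = - 4 J - 2 X$ ($d{\left(X,J \right)} = - 2 \left(\left(X + J\right) + J\right) = - 2 \left(\left(J + X\right) + J\right) = - 2 \left(X + 2 J\right) = - 4 J - 2 X$)
$\frac{d{\left(79,-75 \right)}}{-979} = \frac{\left(-4\right) \left(-75\right) - 158}{-979} = \left(300 - 158\right) \left(- \frac{1}{979}\right) = 142 \left(- \frac{1}{979}\right) = - \frac{142}{979}$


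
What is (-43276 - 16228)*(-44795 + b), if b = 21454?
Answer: 1388882864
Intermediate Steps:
(-43276 - 16228)*(-44795 + b) = (-43276 - 16228)*(-44795 + 21454) = -59504*(-23341) = 1388882864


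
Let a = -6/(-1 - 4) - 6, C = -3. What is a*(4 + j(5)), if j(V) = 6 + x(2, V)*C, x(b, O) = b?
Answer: -96/5 ≈ -19.200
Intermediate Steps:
j(V) = 0 (j(V) = 6 + 2*(-3) = 6 - 6 = 0)
a = -24/5 (a = -6/(-5) - 6 = -⅕*(-6) - 6 = 6/5 - 6 = -24/5 ≈ -4.8000)
a*(4 + j(5)) = -24*(4 + 0)/5 = -24/5*4 = -96/5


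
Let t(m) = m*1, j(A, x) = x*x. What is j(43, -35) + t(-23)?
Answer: 1202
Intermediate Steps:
j(A, x) = x²
t(m) = m
j(43, -35) + t(-23) = (-35)² - 23 = 1225 - 23 = 1202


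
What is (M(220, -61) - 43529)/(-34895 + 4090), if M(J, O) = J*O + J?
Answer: 56729/30805 ≈ 1.8416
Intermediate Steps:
M(J, O) = J + J*O
(M(220, -61) - 43529)/(-34895 + 4090) = (220*(1 - 61) - 43529)/(-34895 + 4090) = (220*(-60) - 43529)/(-30805) = (-13200 - 43529)*(-1/30805) = -56729*(-1/30805) = 56729/30805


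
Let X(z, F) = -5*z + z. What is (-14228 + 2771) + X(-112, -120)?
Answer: -11009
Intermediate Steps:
X(z, F) = -4*z
(-14228 + 2771) + X(-112, -120) = (-14228 + 2771) - 4*(-112) = -11457 + 448 = -11009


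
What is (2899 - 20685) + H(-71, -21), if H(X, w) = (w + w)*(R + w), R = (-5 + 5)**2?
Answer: -16904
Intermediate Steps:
R = 0 (R = 0**2 = 0)
H(X, w) = 2*w**2 (H(X, w) = (w + w)*(0 + w) = (2*w)*w = 2*w**2)
(2899 - 20685) + H(-71, -21) = (2899 - 20685) + 2*(-21)**2 = -17786 + 2*441 = -17786 + 882 = -16904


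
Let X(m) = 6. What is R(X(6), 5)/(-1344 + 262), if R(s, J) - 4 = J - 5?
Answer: -2/541 ≈ -0.0036969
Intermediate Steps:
R(s, J) = -1 + J (R(s, J) = 4 + (J - 5) = 4 + (-5 + J) = -1 + J)
R(X(6), 5)/(-1344 + 262) = (-1 + 5)/(-1344 + 262) = 4/(-1082) = -1/1082*4 = -2/541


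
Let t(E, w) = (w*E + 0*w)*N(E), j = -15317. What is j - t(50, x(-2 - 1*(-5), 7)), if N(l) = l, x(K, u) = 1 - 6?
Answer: -2817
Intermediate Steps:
x(K, u) = -5
t(E, w) = w*E**2 (t(E, w) = (w*E + 0*w)*E = (E*w + 0)*E = (E*w)*E = w*E**2)
j - t(50, x(-2 - 1*(-5), 7)) = -15317 - (-5)*50**2 = -15317 - (-5)*2500 = -15317 - 1*(-12500) = -15317 + 12500 = -2817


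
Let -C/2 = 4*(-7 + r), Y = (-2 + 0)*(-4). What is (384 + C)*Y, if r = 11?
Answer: 2816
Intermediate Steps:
Y = 8 (Y = -2*(-4) = 8)
C = -32 (C = -8*(-7 + 11) = -8*4 = -2*16 = -32)
(384 + C)*Y = (384 - 32)*8 = 352*8 = 2816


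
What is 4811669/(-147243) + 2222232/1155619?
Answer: -5233248011735/170156808417 ≈ -30.755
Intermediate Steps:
4811669/(-147243) + 2222232/1155619 = 4811669*(-1/147243) + 2222232*(1/1155619) = -4811669/147243 + 2222232/1155619 = -5233248011735/170156808417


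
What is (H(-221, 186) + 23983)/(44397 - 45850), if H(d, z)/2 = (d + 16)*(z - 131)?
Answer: -1433/1453 ≈ -0.98624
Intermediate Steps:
H(d, z) = 2*(-131 + z)*(16 + d) (H(d, z) = 2*((d + 16)*(z - 131)) = 2*((16 + d)*(-131 + z)) = 2*((-131 + z)*(16 + d)) = 2*(-131 + z)*(16 + d))
(H(-221, 186) + 23983)/(44397 - 45850) = ((-4192 - 262*(-221) + 32*186 + 2*(-221)*186) + 23983)/(44397 - 45850) = ((-4192 + 57902 + 5952 - 82212) + 23983)/(-1453) = (-22550 + 23983)*(-1/1453) = 1433*(-1/1453) = -1433/1453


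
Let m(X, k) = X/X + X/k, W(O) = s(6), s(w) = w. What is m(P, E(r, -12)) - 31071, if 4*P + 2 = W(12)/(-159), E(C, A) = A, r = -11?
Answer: -6586831/212 ≈ -31070.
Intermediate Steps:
W(O) = 6
P = -27/53 (P = -1/2 + (6/(-159))/4 = -1/2 + (6*(-1/159))/4 = -1/2 + (1/4)*(-2/53) = -1/2 - 1/106 = -27/53 ≈ -0.50943)
m(X, k) = 1 + X/k
m(P, E(r, -12)) - 31071 = (-27/53 - 12)/(-12) - 31071 = -1/12*(-663/53) - 31071 = 221/212 - 31071 = -6586831/212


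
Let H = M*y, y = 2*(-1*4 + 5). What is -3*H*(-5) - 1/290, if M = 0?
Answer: -1/290 ≈ -0.0034483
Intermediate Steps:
y = 2 (y = 2*(-4 + 5) = 2*1 = 2)
H = 0 (H = 0*2 = 0)
-3*H*(-5) - 1/290 = -3*0*(-5) - 1/290 = 0*(-5) - 1*1/290 = 0 - 1/290 = -1/290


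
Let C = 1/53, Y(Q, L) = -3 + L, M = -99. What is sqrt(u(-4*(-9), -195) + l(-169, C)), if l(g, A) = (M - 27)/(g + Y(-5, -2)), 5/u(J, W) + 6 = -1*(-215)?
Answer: sqrt(27480574)/6061 ≈ 0.86491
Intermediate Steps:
u(J, W) = 5/209 (u(J, W) = 5/(-6 - 1*(-215)) = 5/(-6 + 215) = 5/209)
C = 1/53 ≈ 0.018868
l(g, A) = -126/(-5 + g) (l(g, A) = (-99 - 27)/(g + (-3 - 2)) = -126/(g - 5) = -126/(-5 + g))
sqrt(u(-4*(-9), -195) + l(-169, C)) = sqrt(5/209 - 126/(-5 - 169)) = sqrt(5/209 - 126/(-174)) = sqrt(5/209 - 126*(-1/174)) = sqrt(5/209 + 21/29) = sqrt(4534/6061) = sqrt(27480574)/6061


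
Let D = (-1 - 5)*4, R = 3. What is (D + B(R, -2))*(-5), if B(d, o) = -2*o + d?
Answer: 85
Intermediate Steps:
B(d, o) = d - 2*o
D = -24 (D = -6*4 = -24)
(D + B(R, -2))*(-5) = (-24 + (3 - 2*(-2)))*(-5) = (-24 + (3 + 4))*(-5) = (-24 + 7)*(-5) = -17*(-5) = 85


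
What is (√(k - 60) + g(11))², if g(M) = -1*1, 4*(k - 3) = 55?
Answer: (2 - I*√173)²/4 ≈ -42.25 - 13.153*I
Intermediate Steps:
k = 67/4 (k = 3 + (¼)*55 = 3 + 55/4 = 67/4 ≈ 16.750)
g(M) = -1
(√(k - 60) + g(11))² = (√(67/4 - 60) - 1)² = (√(-173/4) - 1)² = (I*√173/2 - 1)² = (-1 + I*√173/2)²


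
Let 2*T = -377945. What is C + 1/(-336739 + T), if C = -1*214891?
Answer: -225941339895/1051423 ≈ -2.1489e+5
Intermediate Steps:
T = -377945/2 (T = (1/2)*(-377945) = -377945/2 ≈ -1.8897e+5)
C = -214891
C + 1/(-336739 + T) = -214891 + 1/(-336739 - 377945/2) = -214891 + 1/(-1051423/2) = -214891 - 2/1051423 = -225941339895/1051423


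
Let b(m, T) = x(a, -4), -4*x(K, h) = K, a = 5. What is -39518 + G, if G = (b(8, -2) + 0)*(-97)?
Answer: -157587/4 ≈ -39397.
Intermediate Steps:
x(K, h) = -K/4
b(m, T) = -5/4 (b(m, T) = -¼*5 = -5/4)
G = 485/4 (G = (-5/4 + 0)*(-97) = -5/4*(-97) = 485/4 ≈ 121.25)
-39518 + G = -39518 + 485/4 = -157587/4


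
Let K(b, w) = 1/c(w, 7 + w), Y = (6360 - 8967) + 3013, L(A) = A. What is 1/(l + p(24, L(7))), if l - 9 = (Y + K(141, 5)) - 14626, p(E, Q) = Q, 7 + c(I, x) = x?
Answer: -5/71019 ≈ -7.0404e-5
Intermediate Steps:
c(I, x) = -7 + x
Y = 406 (Y = -2607 + 3013 = 406)
K(b, w) = 1/w (K(b, w) = 1/(-7 + (7 + w)) = 1/w)
l = -71054/5 (l = 9 + ((406 + 1/5) - 14626) = 9 + ((406 + ⅕) - 14626) = 9 + (2031/5 - 14626) = 9 - 71099/5 = -71054/5 ≈ -14211.)
1/(l + p(24, L(7))) = 1/(-71054/5 + 7) = 1/(-71019/5) = -5/71019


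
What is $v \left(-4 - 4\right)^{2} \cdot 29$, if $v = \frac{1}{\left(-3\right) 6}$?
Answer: $- \frac{928}{9} \approx -103.11$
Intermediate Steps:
$v = - \frac{1}{18}$ ($v = \frac{1}{-18} = - \frac{1}{18} \approx -0.055556$)
$v \left(-4 - 4\right)^{2} \cdot 29 = - \frac{\left(-4 - 4\right)^{2}}{18} \cdot 29 = - \frac{\left(-8\right)^{2}}{18} \cdot 29 = \left(- \frac{1}{18}\right) 64 \cdot 29 = \left(- \frac{32}{9}\right) 29 = - \frac{928}{9}$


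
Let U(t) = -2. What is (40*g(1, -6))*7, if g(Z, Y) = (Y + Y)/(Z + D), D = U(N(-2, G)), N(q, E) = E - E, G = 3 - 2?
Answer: 3360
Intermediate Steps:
G = 1
N(q, E) = 0
D = -2
g(Z, Y) = 2*Y/(-2 + Z) (g(Z, Y) = (Y + Y)/(Z - 2) = (2*Y)/(-2 + Z) = 2*Y/(-2 + Z))
(40*g(1, -6))*7 = (40*(2*(-6)/(-2 + 1)))*7 = (40*(2*(-6)/(-1)))*7 = (40*(2*(-6)*(-1)))*7 = (40*12)*7 = 480*7 = 3360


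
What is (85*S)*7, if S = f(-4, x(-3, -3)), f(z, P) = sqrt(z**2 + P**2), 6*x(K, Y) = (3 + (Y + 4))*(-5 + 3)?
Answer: 2380*sqrt(10)/3 ≈ 2508.7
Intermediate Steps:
x(K, Y) = -7/3 - Y/3 (x(K, Y) = ((3 + (Y + 4))*(-5 + 3))/6 = ((3 + (4 + Y))*(-2))/6 = ((7 + Y)*(-2))/6 = (-14 - 2*Y)/6 = -7/3 - Y/3)
f(z, P) = sqrt(P**2 + z**2)
S = 4*sqrt(10)/3 (S = sqrt((-7/3 - 1/3*(-3))**2 + (-4)**2) = sqrt((-7/3 + 1)**2 + 16) = sqrt((-4/3)**2 + 16) = sqrt(16/9 + 16) = sqrt(160/9) = 4*sqrt(10)/3 ≈ 4.2164)
(85*S)*7 = (85*(4*sqrt(10)/3))*7 = (340*sqrt(10)/3)*7 = 2380*sqrt(10)/3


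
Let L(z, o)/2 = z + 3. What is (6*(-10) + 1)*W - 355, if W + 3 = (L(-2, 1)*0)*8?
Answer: -178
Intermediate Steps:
L(z, o) = 6 + 2*z (L(z, o) = 2*(z + 3) = 2*(3 + z) = 6 + 2*z)
W = -3 (W = -3 + ((6 + 2*(-2))*0)*8 = -3 + ((6 - 4)*0)*8 = -3 + (2*0)*8 = -3 + 0*8 = -3 + 0 = -3)
(6*(-10) + 1)*W - 355 = (6*(-10) + 1)*(-3) - 355 = (-60 + 1)*(-3) - 355 = -59*(-3) - 355 = 177 - 355 = -178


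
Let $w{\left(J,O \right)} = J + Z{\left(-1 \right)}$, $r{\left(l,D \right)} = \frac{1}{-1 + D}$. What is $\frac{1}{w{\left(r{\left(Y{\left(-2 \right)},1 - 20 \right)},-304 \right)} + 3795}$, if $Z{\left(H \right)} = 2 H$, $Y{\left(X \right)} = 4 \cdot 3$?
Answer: $\frac{20}{75859} \approx 0.00026365$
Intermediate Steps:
$Y{\left(X \right)} = 12$
$w{\left(J,O \right)} = -2 + J$ ($w{\left(J,O \right)} = J + 2 \left(-1\right) = J - 2 = -2 + J$)
$\frac{1}{w{\left(r{\left(Y{\left(-2 \right)},1 - 20 \right)},-304 \right)} + 3795} = \frac{1}{\left(-2 + \frac{1}{-1 + \left(1 - 20\right)}\right) + 3795} = \frac{1}{\left(-2 + \frac{1}{-1 - 19}\right) + 3795} = \frac{1}{\left(-2 + \frac{1}{-20}\right) + 3795} = \frac{1}{\left(-2 - \frac{1}{20}\right) + 3795} = \frac{1}{- \frac{41}{20} + 3795} = \frac{1}{\frac{75859}{20}} = \frac{20}{75859}$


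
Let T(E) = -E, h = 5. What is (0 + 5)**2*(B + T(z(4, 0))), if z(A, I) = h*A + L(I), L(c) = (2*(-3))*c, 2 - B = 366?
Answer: -9600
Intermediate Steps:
B = -364 (B = 2 - 1*366 = 2 - 366 = -364)
L(c) = -6*c
z(A, I) = -6*I + 5*A (z(A, I) = 5*A - 6*I = -6*I + 5*A)
(0 + 5)**2*(B + T(z(4, 0))) = (0 + 5)**2*(-364 - (-6*0 + 5*4)) = 5**2*(-364 - (0 + 20)) = 25*(-364 - 1*20) = 25*(-364 - 20) = 25*(-384) = -9600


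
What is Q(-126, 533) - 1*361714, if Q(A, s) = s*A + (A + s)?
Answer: -428465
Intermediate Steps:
Q(A, s) = A + s + A*s (Q(A, s) = A*s + (A + s) = A + s + A*s)
Q(-126, 533) - 1*361714 = (-126 + 533 - 126*533) - 1*361714 = (-126 + 533 - 67158) - 361714 = -66751 - 361714 = -428465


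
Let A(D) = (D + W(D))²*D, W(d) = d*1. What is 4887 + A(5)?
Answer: 5387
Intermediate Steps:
W(d) = d
A(D) = 4*D³ (A(D) = (D + D)²*D = (2*D)²*D = (4*D²)*D = 4*D³)
4887 + A(5) = 4887 + 4*5³ = 4887 + 4*125 = 4887 + 500 = 5387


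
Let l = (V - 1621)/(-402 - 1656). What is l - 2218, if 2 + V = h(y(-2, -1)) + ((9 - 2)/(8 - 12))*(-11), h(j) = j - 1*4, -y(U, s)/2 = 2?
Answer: -869149/392 ≈ -2217.2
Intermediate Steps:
y(U, s) = -4 (y(U, s) = -2*2 = -4)
h(j) = -4 + j (h(j) = j - 4 = -4 + j)
V = 37/4 (V = -2 + ((-4 - 4) + ((9 - 2)/(8 - 12))*(-11)) = -2 + (-8 + (7/(-4))*(-11)) = -2 + (-8 + (7*(-¼))*(-11)) = -2 + (-8 - 7/4*(-11)) = -2 + (-8 + 77/4) = -2 + 45/4 = 37/4 ≈ 9.2500)
l = 307/392 (l = (37/4 - 1621)/(-402 - 1656) = -6447/4/(-2058) = -6447/4*(-1/2058) = 307/392 ≈ 0.78316)
l - 2218 = 307/392 - 2218 = -869149/392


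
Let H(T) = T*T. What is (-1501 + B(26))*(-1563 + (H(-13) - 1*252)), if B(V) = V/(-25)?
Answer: 61808946/25 ≈ 2.4724e+6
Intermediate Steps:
H(T) = T²
B(V) = -V/25 (B(V) = V*(-1/25) = -V/25)
(-1501 + B(26))*(-1563 + (H(-13) - 1*252)) = (-1501 - 1/25*26)*(-1563 + ((-13)² - 1*252)) = (-1501 - 26/25)*(-1563 + (169 - 252)) = -37551*(-1563 - 83)/25 = -37551/25*(-1646) = 61808946/25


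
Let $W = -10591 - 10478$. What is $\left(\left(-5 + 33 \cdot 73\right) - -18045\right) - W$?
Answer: $41518$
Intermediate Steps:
$W = -21069$
$\left(\left(-5 + 33 \cdot 73\right) - -18045\right) - W = \left(\left(-5 + 33 \cdot 73\right) - -18045\right) - -21069 = \left(\left(-5 + 2409\right) + 18045\right) + 21069 = \left(2404 + 18045\right) + 21069 = 20449 + 21069 = 41518$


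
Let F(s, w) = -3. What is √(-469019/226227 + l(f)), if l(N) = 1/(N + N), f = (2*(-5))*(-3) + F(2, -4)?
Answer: I*√3785652303582/1357362 ≈ 1.4334*I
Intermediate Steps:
f = 27 (f = (2*(-5))*(-3) - 3 = -10*(-3) - 3 = 30 - 3 = 27)
l(N) = 1/(2*N)
√(-469019/226227 + l(f)) = √(-469019/226227 + (½)/27) = √(-469019*1/226227 + (½)*(1/27)) = √(-469019/226227 + 1/54) = √(-8366933/4072086) = I*√3785652303582/1357362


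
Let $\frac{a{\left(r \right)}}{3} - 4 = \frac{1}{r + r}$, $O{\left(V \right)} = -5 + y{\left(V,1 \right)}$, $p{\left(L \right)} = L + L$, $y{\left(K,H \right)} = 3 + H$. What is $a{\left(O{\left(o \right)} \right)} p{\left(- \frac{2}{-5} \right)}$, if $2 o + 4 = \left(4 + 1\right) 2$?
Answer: $\frac{42}{5} \approx 8.4$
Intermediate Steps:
$p{\left(L \right)} = 2 L$
$o = 3$ ($o = -2 + \frac{\left(4 + 1\right) 2}{2} = -2 + \frac{5 \cdot 2}{2} = -2 + \frac{1}{2} \cdot 10 = -2 + 5 = 3$)
$O{\left(V \right)} = -1$ ($O{\left(V \right)} = -5 + \left(3 + 1\right) = -5 + 4 = -1$)
$a{\left(r \right)} = 12 + \frac{3}{2 r}$ ($a{\left(r \right)} = 12 + \frac{3}{r + r} = 12 + \frac{3}{2 r}$)
$a{\left(O{\left(o \right)} \right)} p{\left(- \frac{2}{-5} \right)} = \left(12 + \frac{3}{2 \left(-1\right)}\right) 2 \left(- \frac{2}{-5}\right) = \left(12 + \frac{3}{2} \left(-1\right)\right) 2 \left(\left(-2\right) \left(- \frac{1}{5}\right)\right) = \left(12 - \frac{3}{2}\right) 2 \cdot \frac{2}{5} = \frac{21}{2} \cdot \frac{4}{5} = \frac{42}{5}$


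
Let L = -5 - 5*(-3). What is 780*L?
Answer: 7800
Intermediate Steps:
L = 10 (L = -5 + 15 = 10)
780*L = 780*10 = 7800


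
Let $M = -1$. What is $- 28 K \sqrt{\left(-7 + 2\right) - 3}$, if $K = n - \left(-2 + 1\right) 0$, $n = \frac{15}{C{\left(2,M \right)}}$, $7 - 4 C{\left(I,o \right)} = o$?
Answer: $- 420 i \sqrt{2} \approx - 593.97 i$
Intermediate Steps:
$C{\left(I,o \right)} = \frac{7}{4} - \frac{o}{4}$
$n = \frac{15}{2}$ ($n = \frac{15}{\frac{7}{4} - - \frac{1}{4}} = \frac{15}{\frac{7}{4} + \frac{1}{4}} = \frac{15}{2} \approx 7.5$)
$K = \frac{15}{2}$ ($K = \frac{15}{2} - \left(-2 + 1\right) 0 = \frac{15}{2} - \left(-1\right) 0 = \frac{15}{2} - 0 = \frac{15}{2} + 0 = \frac{15}{2} \approx 7.5$)
$- 28 K \sqrt{\left(-7 + 2\right) - 3} = \left(-28\right) \frac{15}{2} \sqrt{\left(-7 + 2\right) - 3} = - 210 \sqrt{-5 - 3} = - 210 \sqrt{-8} = - 210 \cdot 2 i \sqrt{2} = - 420 i \sqrt{2}$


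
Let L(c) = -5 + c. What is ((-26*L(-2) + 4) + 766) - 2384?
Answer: -1432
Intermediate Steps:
((-26*L(-2) + 4) + 766) - 2384 = ((-26*(-5 - 2) + 4) + 766) - 2384 = ((-26*(-7) + 4) + 766) - 2384 = ((182 + 4) + 766) - 2384 = (186 + 766) - 2384 = 952 - 2384 = -1432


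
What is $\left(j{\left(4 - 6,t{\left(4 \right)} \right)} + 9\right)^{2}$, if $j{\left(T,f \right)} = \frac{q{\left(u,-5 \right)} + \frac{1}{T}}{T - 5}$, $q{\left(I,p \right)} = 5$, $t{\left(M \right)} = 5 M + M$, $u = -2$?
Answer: $\frac{13689}{196} \approx 69.842$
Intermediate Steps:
$t{\left(M \right)} = 6 M$
$j{\left(T,f \right)} = \frac{5 + \frac{1}{T}}{-5 + T}$ ($j{\left(T,f \right)} = \frac{5 + \frac{1}{T}}{T - 5} = \frac{5 + \frac{1}{T}}{-5 + T}$)
$\left(j{\left(4 - 6,t{\left(4 \right)} \right)} + 9\right)^{2} = \left(\frac{1 + 5 \left(4 - 6\right)}{\left(4 - 6\right) \left(-5 + \left(4 - 6\right)\right)} + 9\right)^{2} = \left(\frac{1 + 5 \left(-2\right)}{\left(-2\right) \left(-5 - 2\right)} + 9\right)^{2} = \left(- \frac{1 - 10}{2 \left(-7\right)} + 9\right)^{2} = \left(\left(- \frac{1}{2}\right) \left(- \frac{1}{7}\right) \left(-9\right) + 9\right)^{2} = \left(- \frac{9}{14} + 9\right)^{2} = \left(\frac{117}{14}\right)^{2} = \frac{13689}{196}$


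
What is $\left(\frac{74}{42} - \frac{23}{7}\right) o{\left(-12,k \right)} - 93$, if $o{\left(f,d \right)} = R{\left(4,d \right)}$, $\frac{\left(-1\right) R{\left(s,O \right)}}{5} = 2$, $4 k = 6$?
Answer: $- \frac{1633}{21} \approx -77.762$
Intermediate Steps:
$k = \frac{3}{2}$ ($k = \frac{1}{4} \cdot 6 = \frac{3}{2} \approx 1.5$)
$R{\left(s,O \right)} = -10$ ($R{\left(s,O \right)} = \left(-5\right) 2 = -10$)
$o{\left(f,d \right)} = -10$
$\left(\frac{74}{42} - \frac{23}{7}\right) o{\left(-12,k \right)} - 93 = \left(\frac{74}{42} - \frac{23}{7}\right) \left(-10\right) - 93 = \left(74 \cdot \frac{1}{42} - \frac{23}{7}\right) \left(-10\right) - 93 = \left(\frac{37}{21} - \frac{23}{7}\right) \left(-10\right) - 93 = \left(- \frac{32}{21}\right) \left(-10\right) - 93 = \frac{320}{21} - 93 = - \frac{1633}{21}$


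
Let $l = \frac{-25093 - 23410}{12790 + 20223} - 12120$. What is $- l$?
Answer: $\frac{400166063}{33013} \approx 12121.0$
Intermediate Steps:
$l = - \frac{400166063}{33013}$ ($l = - \frac{48503}{33013} - 12120 = - \frac{400166063}{33013} \approx -12121.0$)
$- l = \left(-1\right) \left(- \frac{400166063}{33013}\right) = \frac{400166063}{33013}$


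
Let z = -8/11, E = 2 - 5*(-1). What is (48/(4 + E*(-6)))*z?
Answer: 192/209 ≈ 0.91866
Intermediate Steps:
E = 7 (E = 2 + 5 = 7)
z = -8/11 (z = -8*1/11 = -8/11 ≈ -0.72727)
(48/(4 + E*(-6)))*z = (48/(4 + 7*(-6)))*(-8/11) = (48/(4 - 42))*(-8/11) = (48/(-38))*(-8/11) = (48*(-1/38))*(-8/11) = -24/19*(-8/11) = 192/209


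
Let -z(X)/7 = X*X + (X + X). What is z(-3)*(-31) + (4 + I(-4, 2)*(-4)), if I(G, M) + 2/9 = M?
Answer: 5831/9 ≈ 647.89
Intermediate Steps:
I(G, M) = -2/9 + M
z(X) = -14*X - 7*X**2 (z(X) = -7*(X*X + (X + X)) = -7*(X**2 + 2*X) = -14*X - 7*X**2)
z(-3)*(-31) + (4 + I(-4, 2)*(-4)) = -7*(-3)*(2 - 3)*(-31) + (4 + (-2/9 + 2)*(-4)) = -7*(-3)*(-1)*(-31) + (4 + (16/9)*(-4)) = -21*(-31) + (4 - 64/9) = 651 - 28/9 = 5831/9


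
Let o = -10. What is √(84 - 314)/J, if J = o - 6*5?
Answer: -I*√230/40 ≈ -0.37914*I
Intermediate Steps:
J = -40 (J = -10 - 6*5 = -10 - 30 = -40)
√(84 - 314)/J = √(84 - 314)/(-40) = √(-230)*(-1/40) = (I*√230)*(-1/40) = -I*√230/40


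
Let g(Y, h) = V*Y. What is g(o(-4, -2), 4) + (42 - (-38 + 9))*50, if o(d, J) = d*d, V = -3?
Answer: 3502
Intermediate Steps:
o(d, J) = d**2
g(Y, h) = -3*Y
g(o(-4, -2), 4) + (42 - (-38 + 9))*50 = -3*(-4)**2 + (42 - (-38 + 9))*50 = -3*16 + (42 - 1*(-29))*50 = -48 + (42 + 29)*50 = -48 + 71*50 = -48 + 3550 = 3502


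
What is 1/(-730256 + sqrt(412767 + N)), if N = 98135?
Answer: -365128/266636657317 - sqrt(510902)/533273314634 ≈ -1.3707e-6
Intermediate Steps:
1/(-730256 + sqrt(412767 + N)) = 1/(-730256 + sqrt(412767 + 98135)) = 1/(-730256 + sqrt(510902))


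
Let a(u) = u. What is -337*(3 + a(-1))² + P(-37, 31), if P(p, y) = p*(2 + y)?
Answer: -2569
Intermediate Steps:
-337*(3 + a(-1))² + P(-37, 31) = -337*(3 - 1)² - 37*(2 + 31) = -337*2² - 37*33 = -337*4 - 1221 = -1348 - 1221 = -2569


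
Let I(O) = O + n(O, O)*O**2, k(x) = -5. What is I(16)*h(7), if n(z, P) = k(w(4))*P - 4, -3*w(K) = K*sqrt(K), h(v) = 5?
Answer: -107440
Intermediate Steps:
w(K) = -K**(3/2)/3 (w(K) = -K*sqrt(K)/3 = -K**(3/2)/3)
n(z, P) = -4 - 5*P (n(z, P) = -5*P - 4 = -4 - 5*P)
I(O) = O + O**2*(-4 - 5*O) (I(O) = O + (-4 - 5*O)*O**2 = O + O**2*(-4 - 5*O))
I(16)*h(7) = (16*(1 - 1*16*(4 + 5*16)))*5 = (16*(1 - 1*16*(4 + 80)))*5 = (16*(1 - 1*16*84))*5 = (16*(1 - 1344))*5 = (16*(-1343))*5 = -21488*5 = -107440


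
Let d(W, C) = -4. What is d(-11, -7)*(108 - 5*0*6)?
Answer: -432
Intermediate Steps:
d(-11, -7)*(108 - 5*0*6) = -4*(108 - 5*0*6) = -4*(108 + 0*6) = -4*(108 + 0) = -4*108 = -432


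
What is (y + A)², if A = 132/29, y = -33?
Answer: 680625/841 ≈ 809.30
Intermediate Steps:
A = 132/29 (A = 132*(1/29) = 132/29 ≈ 4.5517)
(y + A)² = (-33 + 132/29)² = (-825/29)² = 680625/841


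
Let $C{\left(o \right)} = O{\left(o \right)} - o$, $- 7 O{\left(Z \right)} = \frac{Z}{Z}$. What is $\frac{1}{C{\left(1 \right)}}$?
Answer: $- \frac{7}{8} \approx -0.875$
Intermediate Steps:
$O{\left(Z \right)} = - \frac{1}{7}$ ($O{\left(Z \right)} = - \frac{Z \frac{1}{Z}}{7} = \left(- \frac{1}{7}\right) 1 = - \frac{1}{7}$)
$C{\left(o \right)} = - \frac{1}{7} - o$
$\frac{1}{C{\left(1 \right)}} = \frac{1}{- \frac{1}{7} - 1} = \frac{1}{- \frac{8}{7}} = - \frac{7}{8}$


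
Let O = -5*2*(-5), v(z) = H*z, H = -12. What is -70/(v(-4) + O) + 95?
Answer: 660/7 ≈ 94.286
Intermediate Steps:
v(z) = -12*z
O = 50 (O = -10*(-5) = 50)
-70/(v(-4) + O) + 95 = -70/(-12*(-4) + 50) + 95 = -70/(48 + 50) + 95 = -70/98 + 95 = (1/98)*(-70) + 95 = -5/7 + 95 = 660/7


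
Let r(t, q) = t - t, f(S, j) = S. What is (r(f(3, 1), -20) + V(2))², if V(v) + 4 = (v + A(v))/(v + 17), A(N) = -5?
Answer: 6241/361 ≈ 17.288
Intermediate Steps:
r(t, q) = 0
V(v) = -4 + (-5 + v)/(17 + v) (V(v) = -4 + (v - 5)/(v + 17) = -4 + (-5 + v)/(17 + v))
(r(f(3, 1), -20) + V(2))² = (0 + (-73 - 3*2)/(17 + 2))² = (0 + (-73 - 6)/19)² = (0 + (1/19)*(-79))² = (0 - 79/19)² = (-79/19)² = 6241/361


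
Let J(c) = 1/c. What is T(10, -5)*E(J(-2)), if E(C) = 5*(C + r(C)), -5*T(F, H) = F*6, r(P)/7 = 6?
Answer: -2490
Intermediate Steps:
r(P) = 42 (r(P) = 7*6 = 42)
T(F, H) = -6*F/5 (T(F, H) = -F*6/5 = -6*F/5)
J(c) = 1/c
E(C) = 210 + 5*C (E(C) = 5*(C + 42) = 5*(42 + C) = 210 + 5*C)
T(10, -5)*E(J(-2)) = (-6/5*10)*(210 + 5/(-2)) = -12*(210 + 5*(-½)) = -12*(210 - 5/2) = -12*415/2 = -2490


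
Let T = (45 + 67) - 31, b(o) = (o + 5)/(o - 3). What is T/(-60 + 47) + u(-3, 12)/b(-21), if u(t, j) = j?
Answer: 153/13 ≈ 11.769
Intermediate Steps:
b(o) = (5 + o)/(-3 + o)
T = 81 (T = 112 - 31 = 81)
T/(-60 + 47) + u(-3, 12)/b(-21) = 81/(-60 + 47) + 12/(((5 - 21)/(-3 - 21))) = 81/(-13) + 12/((-16/(-24))) = 81*(-1/13) + 12/((-1/24*(-16))) = -81/13 + 12/(⅔) = -81/13 + 12*(3/2) = -81/13 + 18 = 153/13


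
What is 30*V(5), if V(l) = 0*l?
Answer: 0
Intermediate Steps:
V(l) = 0
30*V(5) = 30*0 = 0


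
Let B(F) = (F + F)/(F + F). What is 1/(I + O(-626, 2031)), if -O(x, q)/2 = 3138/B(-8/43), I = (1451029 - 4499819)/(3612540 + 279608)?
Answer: -1946074/12215084819 ≈ -0.00015932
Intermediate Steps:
B(F) = 1 (B(F) = (2*F)/((2*F)) = (2*F)*(1/(2*F)) = 1)
I = -1524395/1946074 (I = -3048790/3892148 = -3048790*1/3892148 = -1524395/1946074 ≈ -0.78332)
O(x, q) = -6276 (O(x, q) = -6276/1 = -6276)
1/(I + O(-626, 2031)) = 1/(-1524395/1946074 - 6276) = 1/(-12215084819/1946074) = -1946074/12215084819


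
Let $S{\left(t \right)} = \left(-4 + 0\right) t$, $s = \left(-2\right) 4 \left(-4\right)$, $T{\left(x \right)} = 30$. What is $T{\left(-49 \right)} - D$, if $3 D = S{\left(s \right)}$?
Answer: $\frac{218}{3} \approx 72.667$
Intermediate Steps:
$s = 32$ ($s = \left(-8\right) \left(-4\right) = 32$)
$S{\left(t \right)} = - 4 t$
$D = - \frac{128}{3}$ ($D = \frac{\left(-4\right) 32}{3} = \frac{1}{3} \left(-128\right) = - \frac{128}{3} \approx -42.667$)
$T{\left(-49 \right)} - D = 30 - - \frac{128}{3} = 30 + \frac{128}{3} = \frac{218}{3}$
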